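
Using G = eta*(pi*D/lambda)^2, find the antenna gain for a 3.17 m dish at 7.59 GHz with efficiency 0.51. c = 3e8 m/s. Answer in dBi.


lambda = c/f = 3e8 / 7.59e+09 = 0.03952569 m
G = eta*(pi*D/lambda)^2 = 0.51*(pi*3.17/0.03952569)^2
G = 32376.4694 (linear)
G = 10*log10(32376.4694) = 45.1023 dBi

45.1023 dBi


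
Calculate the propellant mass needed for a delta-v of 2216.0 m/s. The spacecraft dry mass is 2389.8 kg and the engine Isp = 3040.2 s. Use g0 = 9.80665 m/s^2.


ve = Isp * g0 = 3040.2 * 9.80665 = 29814.177330 m/s
mass ratio = exp(dv/ve) = exp(2216.0/29814.177330) = 1.07715904
m_prop = m_dry * (mr - 1) = 2389.8 * (1.07715904 - 1)
m_prop = 184.3947 kg

184.3947 kg


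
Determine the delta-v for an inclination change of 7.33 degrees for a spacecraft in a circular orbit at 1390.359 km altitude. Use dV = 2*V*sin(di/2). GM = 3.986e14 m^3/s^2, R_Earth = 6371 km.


r = 7761.3590 km = 7.761359e+06 m
V = sqrt(mu/r) = 7166.3788 m/s
di = 7.33 deg = 0.1279326 rad
dV = 2*V*sin(di/2) = 2*7166.3788*sin(0.06396632)
dV = 916.1886 m/s = 0.9161886 km/s

0.9162 km/s


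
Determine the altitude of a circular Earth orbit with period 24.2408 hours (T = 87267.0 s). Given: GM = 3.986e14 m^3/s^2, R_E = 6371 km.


T = 87267.0 s
r = (mu*T^2/(4*pi^2))^(1/3) = (3.986e14 * 87267.0^2 / (4*pi^2))^(1/3)
r = 4.2523195e+07 m = 42523.1946 km
alt = r - R_E = 42523.1946 - 6371 = 36152.1946 km

36152.1946 km


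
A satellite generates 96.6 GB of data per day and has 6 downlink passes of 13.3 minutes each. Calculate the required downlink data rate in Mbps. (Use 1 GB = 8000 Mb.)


total contact time = 6 * 13.3 * 60 = 4788.0000 s
data = 96.6 GB = 772800.0000 Mb
rate = 772800.0000 / 4788.0000 = 161.4035 Mbps

161.4035 Mbps


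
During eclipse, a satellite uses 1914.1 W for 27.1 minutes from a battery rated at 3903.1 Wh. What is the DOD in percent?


E_used = P * t / 60 = 1914.1 * 27.1 / 60 = 864.5352 Wh
DOD = E_used / E_total * 100 = 864.5352 / 3903.1 * 100
DOD = 22.1500 %

22.1500 %


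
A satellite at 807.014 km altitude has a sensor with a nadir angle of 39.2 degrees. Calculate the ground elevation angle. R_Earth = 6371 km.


r = R_E + alt = 7178.0140 km
Law of sines in the satellite / Earth-center / ground-point triangle:
  sin(nadir)/R_E = sin(90 + el)/r  =>  cos(el) = (r/R_E)*sin(nadir)
cos(el) = (7178.0140 / 6371.0000) * sin(39.2 deg) = 0.7120884
el = arccos(0.7120884) = 44.5949 deg
(Earth-central angle = 90 - nadir - el = 6.2051 deg)

44.5949 degrees


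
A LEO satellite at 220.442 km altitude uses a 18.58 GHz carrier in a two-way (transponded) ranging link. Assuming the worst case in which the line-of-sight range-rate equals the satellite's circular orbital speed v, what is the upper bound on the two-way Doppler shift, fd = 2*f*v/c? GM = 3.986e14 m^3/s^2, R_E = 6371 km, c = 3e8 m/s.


r = 6.591442e+06 m
v = sqrt(mu/r) = 7776.3971 m/s (worst-case radial velocity)
f = 18.58 GHz = 1.858e+10 Hz
fd = 2*f*v/c = 2*1.858e+10*7776.3971/3.0e+08
fd = 963236.3876 Hz

963236.3876 Hz


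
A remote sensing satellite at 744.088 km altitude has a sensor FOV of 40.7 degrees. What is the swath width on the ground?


FOV = 40.7 deg = 0.710349 rad
swath = 2 * alt * tan(FOV/2) = 2 * 744.088 * tan(0.3551745)
swath = 2 * 744.088 * 0.3709036
swath = 551.9699 km

551.9699 km


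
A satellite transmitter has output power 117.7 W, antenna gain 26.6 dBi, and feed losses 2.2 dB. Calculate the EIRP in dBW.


Pt = 117.7 W = 20.7078 dBW
EIRP = Pt_dBW + Gt - losses = 20.7078 + 26.6 - 2.2 = 45.1078 dBW

45.1078 dBW


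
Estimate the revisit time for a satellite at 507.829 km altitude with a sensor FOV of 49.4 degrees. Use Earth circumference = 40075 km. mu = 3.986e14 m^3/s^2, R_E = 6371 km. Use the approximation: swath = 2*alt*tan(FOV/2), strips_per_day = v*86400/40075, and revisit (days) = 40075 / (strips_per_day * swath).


swath = 2*507.829*tan(0.4310963) = 467.1505 km
v = sqrt(mu/r) = 7612.2210 m/s = 7.6122 km/s
strips/day = v*86400/40075 = 7.6122*86400/40075 = 16.4116
coverage/day = strips * swath = 16.4116 * 467.1505 = 7666.6989 km
revisit = 40075 / 7666.6989 = 5.2272 days

5.2272 days


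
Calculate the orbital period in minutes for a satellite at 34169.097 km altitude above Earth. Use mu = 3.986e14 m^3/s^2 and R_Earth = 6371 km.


r = 40540.0970 km = 4.0540097e+07 m
T = 2*pi*sqrt(r^3/mu) = 2*pi*sqrt(6.6627628e+22 / 3.986e14)
T = 81234.1043 s = 1353.9017 min

1353.9017 minutes


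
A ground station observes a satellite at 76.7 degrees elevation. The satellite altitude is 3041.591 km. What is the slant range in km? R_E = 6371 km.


h = 3041.591 km, el = 76.7 deg
d = -R_E*sin(el) + sqrt((R_E*sin(el))^2 + 2*R_E*h + h^2)
d = -6371.0000*sin(1.3387) + sqrt((6371.0000*0.9731789)^2 + 2*6371.0000*3041.591 + 3041.591^2)
d = 3097.6593 km

3097.6593 km


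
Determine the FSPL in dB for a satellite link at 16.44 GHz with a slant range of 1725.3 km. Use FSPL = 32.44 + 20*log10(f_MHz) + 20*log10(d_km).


f = 16.44 GHz = 16440.0000 MHz
d = 1725.3 km
FSPL = 32.44 + 20*log10(16440.0000) + 20*log10(1725.3)
FSPL = 32.44 + 84.3180 + 64.7373
FSPL = 181.4953 dB

181.4953 dB


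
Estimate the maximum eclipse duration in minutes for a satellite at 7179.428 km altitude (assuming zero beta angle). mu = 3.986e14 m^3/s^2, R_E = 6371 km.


r = 13550.4280 km
T = 261.6312 min
Eclipse fraction = arcsin(R_E/r)/pi = arcsin(6371.0000/13550.4280)/pi
= arcsin(0.4701697)/pi = 0.1558073
Eclipse duration = 0.1558073 * 261.6312 = 40.7640 min

40.7640 minutes


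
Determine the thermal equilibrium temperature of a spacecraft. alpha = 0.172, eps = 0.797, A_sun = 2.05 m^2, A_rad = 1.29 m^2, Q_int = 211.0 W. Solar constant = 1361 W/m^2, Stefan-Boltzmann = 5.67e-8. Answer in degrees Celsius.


Numerator = alpha*S*A_sun + Q_int = 0.172*1361*2.05 + 211.0 = 690.8886 W
Denominator = eps*sigma*A_rad = 0.797*5.67e-8*1.29 = 5.8294971e-08 W/K^4
T^4 = 1.1851599e+10 K^4
T = 329.9470 K = 56.7970 C

56.7970 degrees Celsius


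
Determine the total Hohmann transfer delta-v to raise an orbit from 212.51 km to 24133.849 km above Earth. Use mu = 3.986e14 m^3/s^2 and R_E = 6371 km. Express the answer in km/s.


r1 = 6583.5100 km = 6.58351e+06 m
r2 = 30504.8490 km = 3.0504849e+07 m
dv1 = sqrt(mu/r1)*(sqrt(2*r2/(r1+r2)) - 1) = 2198.6895 m/s
dv2 = sqrt(mu/r2)*(1 - sqrt(2*r1/(r1+r2))) = 1460.9807 m/s
total dv = |dv1| + |dv2| = 2198.6895 + 1460.9807 = 3659.6703 m/s = 3.6597 km/s

3.6597 km/s


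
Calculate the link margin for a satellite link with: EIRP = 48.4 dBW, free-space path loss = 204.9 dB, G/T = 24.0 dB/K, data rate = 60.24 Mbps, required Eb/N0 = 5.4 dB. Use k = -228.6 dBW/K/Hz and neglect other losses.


C/N0 = EIRP - FSPL + G/T - k = 48.4 - 204.9 + 24.0 - (-228.6)
C/N0 = 96.1000 dB-Hz
R_b = 60.24 Mbps = 6.024e+07 bps -> 10*log10(R_b) = 77.7988 dB-Hz
Eb/N0 = C/N0 - 10*log10(R_b) = 96.1000 - 77.7988 = 18.3012 dB
Margin = Eb/N0 - Eb/N0_req = 18.3012 - 5.4 = 12.9012 dB (link closes)

12.9012 dB


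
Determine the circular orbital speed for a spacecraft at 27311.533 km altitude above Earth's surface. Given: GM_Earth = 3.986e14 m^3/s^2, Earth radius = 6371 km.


r = R_E + alt = 6371.0 + 27311.533 = 33682.5330 km = 3.3682533e+07 m
v = sqrt(mu/r) = sqrt(3.986e14 / 3.3682533e+07) = 3440.0620 m/s = 3.4401 km/s

3.4401 km/s


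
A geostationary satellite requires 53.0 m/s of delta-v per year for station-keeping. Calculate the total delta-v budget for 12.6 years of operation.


dV = rate * years = 53.0 * 12.6
dV = 667.8000 m/s

667.8000 m/s


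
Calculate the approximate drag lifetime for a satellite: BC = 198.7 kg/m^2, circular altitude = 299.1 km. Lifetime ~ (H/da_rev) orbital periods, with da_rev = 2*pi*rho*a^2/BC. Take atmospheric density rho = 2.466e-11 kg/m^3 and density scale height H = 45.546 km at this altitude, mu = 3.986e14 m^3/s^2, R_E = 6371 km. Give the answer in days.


a = R_E + alt = 6670.1000 km = 6.6701e+06 m
da_rev = 2*pi*rho*a^2/BC = 2*pi*2.466e-11*(6.6701e+06)^2/198.7 = 34.692833 m per revolution
N = H/da_rev = 45546.0000 m / 34.692833 m = 1312.8360 revolutions
P = 2*pi*sqrt(a^3/mu) = 5421.3786 s
lifetime = N*P = 1312.8360 * 5421.3786 = 7.117381e+06 s = 82.3771 days

82.3771 days


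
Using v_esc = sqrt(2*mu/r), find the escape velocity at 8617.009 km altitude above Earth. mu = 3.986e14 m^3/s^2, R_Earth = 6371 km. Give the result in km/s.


r = 6371.0 + 8617.009 = 14988.0090 km = 1.4988009e+07 m
v_esc = sqrt(2*mu/r) = sqrt(2*3.986e14 / 1.4988009e+07)
v_esc = 7293.0917 m/s = 7.2931 km/s

7.2931 km/s


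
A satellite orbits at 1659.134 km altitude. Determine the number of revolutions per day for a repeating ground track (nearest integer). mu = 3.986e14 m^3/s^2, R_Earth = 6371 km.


r = 8.030134e+06 m
T = 2*pi*sqrt(r^3/mu) = 7161.3584 s = 119.3560 min
revs/day = 1440 / 119.3560 = 12.0648
Rounded: 12 revolutions per day

12 revolutions per day


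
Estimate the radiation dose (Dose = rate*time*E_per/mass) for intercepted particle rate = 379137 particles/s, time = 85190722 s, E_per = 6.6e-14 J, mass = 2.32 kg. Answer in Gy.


Total energy deposited = rate * time * E_per
  = 379137 * 85190722 * 6.6e-14 = 2.1317 J
Dose = E_total / mass = 2.1317 / 2.32
Dose = 0.9188496 Gy

0.9188 Gy


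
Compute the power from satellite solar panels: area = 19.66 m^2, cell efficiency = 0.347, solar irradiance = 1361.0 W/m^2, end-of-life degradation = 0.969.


P = area * eta * S * degradation
P = 19.66 * 0.347 * 1361.0 * 0.969
P = 8996.9414 W

8996.9414 W


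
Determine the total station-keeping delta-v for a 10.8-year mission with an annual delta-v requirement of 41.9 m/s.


dV = rate * years = 41.9 * 10.8
dV = 452.5200 m/s

452.5200 m/s


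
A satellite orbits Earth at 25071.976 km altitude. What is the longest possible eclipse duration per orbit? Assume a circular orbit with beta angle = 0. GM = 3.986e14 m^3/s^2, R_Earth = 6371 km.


r = 31442.9760 km
T = 924.7949 min
Eclipse fraction = arcsin(R_E/r)/pi = arcsin(6371.0000/31442.9760)/pi
= arcsin(0.2026208)/pi = 0.06494587
Eclipse duration = 0.06494587 * 924.7949 = 60.0616 min

60.0616 minutes


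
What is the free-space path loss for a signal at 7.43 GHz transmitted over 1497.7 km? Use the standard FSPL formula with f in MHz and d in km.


f = 7.43 GHz = 7430.0000 MHz
d = 1497.7 km
FSPL = 32.44 + 20*log10(7430.0000) + 20*log10(1497.7)
FSPL = 32.44 + 77.4198 + 63.5085
FSPL = 173.3683 dB

173.3683 dB


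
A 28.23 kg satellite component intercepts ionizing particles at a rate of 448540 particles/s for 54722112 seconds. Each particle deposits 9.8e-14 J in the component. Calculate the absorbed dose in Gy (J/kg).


Total energy deposited = rate * time * E_per
  = 448540 * 54722112 * 9.8e-14 = 2.4054 J
Dose = E_total / mass = 2.4054 / 28.23
Dose = 0.08520778 Gy

0.0852 Gy


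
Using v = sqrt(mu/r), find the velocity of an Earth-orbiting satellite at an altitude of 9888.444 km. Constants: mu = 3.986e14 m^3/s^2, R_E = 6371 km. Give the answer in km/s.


r = R_E + alt = 6371.0 + 9888.444 = 16259.4440 km = 1.6259444e+07 m
v = sqrt(mu/r) = sqrt(3.986e14 / 1.6259444e+07) = 4951.2608 m/s = 4.9513 km/s

4.9513 km/s


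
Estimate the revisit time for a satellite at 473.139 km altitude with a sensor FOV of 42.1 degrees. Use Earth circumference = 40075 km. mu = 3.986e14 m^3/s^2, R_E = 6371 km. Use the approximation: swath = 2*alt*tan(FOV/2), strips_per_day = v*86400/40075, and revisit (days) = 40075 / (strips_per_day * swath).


swath = 2*473.139*tan(0.3673918) = 364.1899 km
v = sqrt(mu/r) = 7631.4882 m/s = 7.6315 km/s
strips/day = v*86400/40075 = 7.6315*86400/40075 = 16.4532
coverage/day = strips * swath = 16.4532 * 364.1899 = 5992.0760 km
revisit = 40075 / 5992.0760 = 6.6880 days

6.6880 days


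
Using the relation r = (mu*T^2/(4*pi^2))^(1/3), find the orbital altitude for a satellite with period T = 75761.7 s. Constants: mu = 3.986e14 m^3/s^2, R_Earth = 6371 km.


T = 75761.7 s
r = (mu*T^2/(4*pi^2))^(1/3) = (3.986e14 * 75761.7^2 / (4*pi^2))^(1/3)
r = 3.8698339e+07 m = 38698.3392 km
alt = r - R_E = 38698.3392 - 6371 = 32327.3392 km

32327.3392 km


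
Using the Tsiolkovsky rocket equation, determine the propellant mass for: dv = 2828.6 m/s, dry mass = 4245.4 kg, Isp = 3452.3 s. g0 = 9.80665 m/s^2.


ve = Isp * g0 = 3452.3 * 9.80665 = 33855.497795 m/s
mass ratio = exp(dv/ve) = exp(2828.6/33855.497795) = 1.08713871
m_prop = m_dry * (mr - 1) = 4245.4 * (1.08713871 - 1)
m_prop = 369.9387 kg

369.9387 kg


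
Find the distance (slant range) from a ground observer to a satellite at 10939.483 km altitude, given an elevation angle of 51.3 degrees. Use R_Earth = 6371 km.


h = 10939.483 km, el = 51.3 deg
d = -R_E*sin(el) + sqrt((R_E*sin(el))^2 + 2*R_E*h + h^2)
d = -6371.0000*sin(0.8953539) + sqrt((6371.0000*0.7804304)^2 + 2*6371.0000*10939.483 + 10939.483^2)
d = 11873.8026 km

11873.8026 km


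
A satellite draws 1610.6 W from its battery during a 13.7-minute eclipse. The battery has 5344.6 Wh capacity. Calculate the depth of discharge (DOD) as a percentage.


E_used = P * t / 60 = 1610.6 * 13.7 / 60 = 367.7537 Wh
DOD = E_used / E_total * 100 = 367.7537 / 5344.6 * 100
DOD = 6.8808 %

6.8808 %


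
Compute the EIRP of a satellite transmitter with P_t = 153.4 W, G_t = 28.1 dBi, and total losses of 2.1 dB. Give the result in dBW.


Pt = 153.4 W = 21.8583 dBW
EIRP = Pt_dBW + Gt - losses = 21.8583 + 28.1 - 2.1 = 47.8583 dBW

47.8583 dBW


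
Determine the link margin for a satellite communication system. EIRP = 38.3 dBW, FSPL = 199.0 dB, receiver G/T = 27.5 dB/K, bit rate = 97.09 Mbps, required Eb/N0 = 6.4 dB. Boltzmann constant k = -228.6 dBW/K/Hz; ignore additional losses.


C/N0 = EIRP - FSPL + G/T - k = 38.3 - 199.0 + 27.5 - (-228.6)
C/N0 = 95.4000 dB-Hz
R_b = 97.09 Mbps = 9.709e+07 bps -> 10*log10(R_b) = 79.8717 dB-Hz
Eb/N0 = C/N0 - 10*log10(R_b) = 95.4000 - 79.8717 = 15.5283 dB
Margin = Eb/N0 - Eb/N0_req = 15.5283 - 6.4 = 9.1283 dB (link closes)

9.1283 dB


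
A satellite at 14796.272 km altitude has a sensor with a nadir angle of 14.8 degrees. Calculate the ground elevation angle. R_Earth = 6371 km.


r = R_E + alt = 21167.2720 km
Law of sines in the satellite / Earth-center / ground-point triangle:
  sin(nadir)/R_E = sin(90 + el)/r  =>  cos(el) = (r/R_E)*sin(nadir)
cos(el) = (21167.2720 / 6371.0000) * sin(14.8 deg) = 0.8487035
el = arccos(0.8487035) = 31.9291 deg
(Earth-central angle = 90 - nadir - el = 43.2709 deg)

31.9291 degrees


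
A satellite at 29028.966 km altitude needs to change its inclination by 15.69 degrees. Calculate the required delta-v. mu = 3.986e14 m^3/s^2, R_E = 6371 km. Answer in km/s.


r = 35399.9660 km = 3.5399966e+07 m
V = sqrt(mu/r) = 3355.5771 m/s
di = 15.69 deg = 0.2738422 rad
dV = 2*V*sin(di/2) = 2*3355.5771*sin(0.1369211)
dV = 916.0300 m/s = 0.91603 km/s

0.9160 km/s


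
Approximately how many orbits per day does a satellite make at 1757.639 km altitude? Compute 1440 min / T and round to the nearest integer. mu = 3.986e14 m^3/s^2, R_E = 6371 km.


r = 8.128639e+06 m
T = 2*pi*sqrt(r^3/mu) = 7293.5334 s = 121.5589 min
revs/day = 1440 / 121.5589 = 11.8461
Rounded: 12 revolutions per day

12 revolutions per day


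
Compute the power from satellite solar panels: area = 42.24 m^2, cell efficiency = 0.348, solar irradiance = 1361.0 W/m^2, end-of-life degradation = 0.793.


P = area * eta * S * degradation
P = 42.24 * 0.348 * 1361.0 * 0.793
P = 15864.7950 W

15864.7950 W


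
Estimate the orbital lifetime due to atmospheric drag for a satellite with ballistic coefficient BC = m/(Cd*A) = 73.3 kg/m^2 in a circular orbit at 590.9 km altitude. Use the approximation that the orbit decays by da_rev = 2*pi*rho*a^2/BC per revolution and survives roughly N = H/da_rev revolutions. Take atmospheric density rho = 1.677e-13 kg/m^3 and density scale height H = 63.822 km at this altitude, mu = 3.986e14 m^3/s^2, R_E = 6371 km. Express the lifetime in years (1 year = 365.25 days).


a = R_E + alt = 6961.9000 km = 6.9619e+06 m
da_rev = 2*pi*rho*a^2/BC = 2*pi*1.677e-13*(6.9619e+06)^2/73.3 = 0.696730011 m per revolution
N = H/da_rev = 63822.0000 m / 0.696730011 m = 91602.1974 revolutions
P = 2*pi*sqrt(a^3/mu) = 5780.9990 s
lifetime = N*P = 91602.1974 * 5780.9990 = 5.2955221e+08 s = 6129.0765 days
years = 6129.0765 / 365.25 = 16.7805 years

16.7805 years


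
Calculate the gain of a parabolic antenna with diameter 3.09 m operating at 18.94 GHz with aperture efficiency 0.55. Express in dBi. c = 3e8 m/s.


lambda = c/f = 3e8 / 1.894e+10 = 0.01583949 m
G = eta*(pi*D/lambda)^2 = 0.55*(pi*3.09/0.01583949)^2
G = 206584.0720 (linear)
G = 10*log10(206584.0720) = 53.1510 dBi

53.1510 dBi


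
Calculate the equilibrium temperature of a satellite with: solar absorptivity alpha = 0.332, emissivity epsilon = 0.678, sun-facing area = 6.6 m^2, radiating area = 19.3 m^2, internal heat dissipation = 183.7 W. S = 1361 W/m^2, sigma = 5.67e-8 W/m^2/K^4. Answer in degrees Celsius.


Numerator = alpha*S*A_sun + Q_int = 0.332*1361*6.6 + 183.7 = 3165.9232 W
Denominator = eps*sigma*A_rad = 0.678*5.67e-8*19.3 = 7.4194218e-07 W/K^4
T^4 = 4.2670754e+09 K^4
T = 255.5834 K = -17.5666 C

-17.5666 degrees Celsius


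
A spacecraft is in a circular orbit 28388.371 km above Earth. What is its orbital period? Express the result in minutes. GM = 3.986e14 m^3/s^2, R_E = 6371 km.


r = 34759.3710 km = 3.4759371e+07 m
T = 2*pi*sqrt(r^3/mu) = 2*pi*sqrt(4.1996754e+22 / 3.986e14)
T = 64493.9660 s = 1074.8994 min

1074.8994 minutes


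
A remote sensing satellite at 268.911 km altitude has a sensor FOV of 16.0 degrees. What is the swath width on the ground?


FOV = 16.0 deg = 0.2792527 rad
swath = 2 * alt * tan(FOV/2) = 2 * 268.911 * tan(0.1396263)
swath = 2 * 268.911 * 0.1405408
swath = 75.5860 km

75.5860 km


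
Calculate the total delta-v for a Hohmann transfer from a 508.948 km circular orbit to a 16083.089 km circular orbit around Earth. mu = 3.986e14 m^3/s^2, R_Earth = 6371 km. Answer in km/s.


r1 = 6879.9480 km = 6.879948e+06 m
r2 = 22454.0890 km = 2.2454089e+07 m
dv1 = sqrt(mu/r1)*(sqrt(2*r2/(r1+r2)) - 1) = 1806.2719 m/s
dv2 = sqrt(mu/r2)*(1 - sqrt(2*r1/(r1+r2))) = 1327.6430 m/s
total dv = |dv1| + |dv2| = 1806.2719 + 1327.6430 = 3133.9149 m/s = 3.1339 km/s

3.1339 km/s


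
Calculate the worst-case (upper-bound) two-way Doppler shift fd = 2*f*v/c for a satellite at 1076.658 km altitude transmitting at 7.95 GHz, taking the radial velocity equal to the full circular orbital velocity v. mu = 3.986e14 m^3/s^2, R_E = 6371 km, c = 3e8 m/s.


r = 7.447658e+06 m
v = sqrt(mu/r) = 7315.7488 m/s (worst-case radial velocity)
f = 7.95 GHz = 7.95e+09 Hz
fd = 2*f*v/c = 2*7.95e+09*7315.7488/3.0e+08
fd = 387734.6862 Hz

387734.6862 Hz


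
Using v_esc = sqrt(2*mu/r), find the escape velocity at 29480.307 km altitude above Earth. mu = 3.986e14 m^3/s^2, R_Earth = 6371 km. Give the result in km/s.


r = 6371.0 + 29480.307 = 35851.3070 km = 3.5851307e+07 m
v_esc = sqrt(2*mu/r) = sqrt(2*3.986e14 / 3.5851307e+07)
v_esc = 4715.5369 m/s = 4.7155 km/s

4.7155 km/s


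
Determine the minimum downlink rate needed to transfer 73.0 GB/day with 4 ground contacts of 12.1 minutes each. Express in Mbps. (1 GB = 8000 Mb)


total contact time = 4 * 12.1 * 60 = 2904.0000 s
data = 73.0 GB = 584000.0000 Mb
rate = 584000.0000 / 2904.0000 = 201.1019 Mbps

201.1019 Mbps


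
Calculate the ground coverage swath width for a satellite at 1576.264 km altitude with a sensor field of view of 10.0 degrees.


FOV = 10.0 deg = 0.1745329 rad
swath = 2 * alt * tan(FOV/2) = 2 * 1576.264 * tan(0.08726646)
swath = 2 * 1576.264 * 0.08748866
swath = 275.8105 km

275.8105 km


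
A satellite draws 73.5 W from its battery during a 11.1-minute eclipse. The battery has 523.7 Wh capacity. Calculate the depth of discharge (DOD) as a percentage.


E_used = P * t / 60 = 73.5 * 11.1 / 60 = 13.5975 Wh
DOD = E_used / E_total * 100 = 13.5975 / 523.7 * 100
DOD = 2.5964 %

2.5964 %


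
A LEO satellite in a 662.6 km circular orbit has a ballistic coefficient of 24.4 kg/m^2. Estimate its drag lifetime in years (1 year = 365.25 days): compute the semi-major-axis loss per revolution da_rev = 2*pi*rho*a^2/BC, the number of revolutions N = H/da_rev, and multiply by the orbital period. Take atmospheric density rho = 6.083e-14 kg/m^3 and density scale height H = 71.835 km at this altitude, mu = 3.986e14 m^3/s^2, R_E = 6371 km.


a = R_E + alt = 7033.6000 km = 7.0336e+06 m
da_rev = 2*pi*rho*a^2/BC = 2*pi*6.083e-14*(7.0336e+06)^2/24.4 = 0.77493128 m per revolution
N = H/da_rev = 71835.0000 m / 0.77493128 m = 92698.5423 revolutions
P = 2*pi*sqrt(a^3/mu) = 5870.5355 s
lifetime = N*P = 92698.5423 * 5870.5355 = 5.4419009e+08 s = 6298.4964 days
years = 6298.4964 / 365.25 = 17.2443 years

17.2443 years


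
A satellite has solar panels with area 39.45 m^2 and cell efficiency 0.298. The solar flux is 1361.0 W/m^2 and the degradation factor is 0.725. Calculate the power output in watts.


P = area * eta * S * degradation
P = 39.45 * 0.298 * 1361.0 * 0.725
P = 11600.0378 W

11600.0378 W


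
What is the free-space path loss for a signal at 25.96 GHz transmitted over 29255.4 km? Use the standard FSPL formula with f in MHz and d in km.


f = 25.96 GHz = 25960.0000 MHz
d = 29255.4 km
FSPL = 32.44 + 20*log10(25960.0000) + 20*log10(29255.4)
FSPL = 32.44 + 88.2861 + 89.3241
FSPL = 210.0502 dB

210.0502 dB


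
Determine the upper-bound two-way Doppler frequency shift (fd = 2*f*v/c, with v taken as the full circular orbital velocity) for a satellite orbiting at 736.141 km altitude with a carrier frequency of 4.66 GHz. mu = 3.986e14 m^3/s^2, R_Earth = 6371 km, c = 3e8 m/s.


r = 7.107141e+06 m
v = sqrt(mu/r) = 7488.9543 m/s (worst-case radial velocity)
f = 4.66 GHz = 4.66e+09 Hz
fd = 2*f*v/c = 2*4.66e+09*7488.9543/3.0e+08
fd = 232656.8475 Hz

232656.8475 Hz


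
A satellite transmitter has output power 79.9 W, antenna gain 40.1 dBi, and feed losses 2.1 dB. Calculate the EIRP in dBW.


Pt = 79.9 W = 19.0255 dBW
EIRP = Pt_dBW + Gt - losses = 19.0255 + 40.1 - 2.1 = 57.0255 dBW

57.0255 dBW


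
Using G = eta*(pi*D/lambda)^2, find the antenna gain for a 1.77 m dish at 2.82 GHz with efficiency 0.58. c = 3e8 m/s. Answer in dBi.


lambda = c/f = 3e8 / 2.82e+09 = 0.106383 m
G = eta*(pi*D/lambda)^2 = 0.58*(pi*1.77/0.106383)^2
G = 1584.6377 (linear)
G = 10*log10(1584.6377) = 31.9993 dBi

31.9993 dBi


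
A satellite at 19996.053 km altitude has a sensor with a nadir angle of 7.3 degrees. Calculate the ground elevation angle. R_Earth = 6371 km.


r = R_E + alt = 26367.0530 km
Law of sines in the satellite / Earth-center / ground-point triangle:
  sin(nadir)/R_E = sin(90 + el)/r  =>  cos(el) = (r/R_E)*sin(nadir)
cos(el) = (26367.0530 / 6371.0000) * sin(7.3 deg) = 0.5258702
el = arccos(0.5258702) = 58.2732 deg
(Earth-central angle = 90 - nadir - el = 24.4268 deg)

58.2732 degrees


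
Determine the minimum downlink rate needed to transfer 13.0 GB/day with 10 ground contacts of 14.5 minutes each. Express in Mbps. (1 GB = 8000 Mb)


total contact time = 10 * 14.5 * 60 = 8700.0000 s
data = 13.0 GB = 104000.0000 Mb
rate = 104000.0000 / 8700.0000 = 11.9540 Mbps

11.9540 Mbps


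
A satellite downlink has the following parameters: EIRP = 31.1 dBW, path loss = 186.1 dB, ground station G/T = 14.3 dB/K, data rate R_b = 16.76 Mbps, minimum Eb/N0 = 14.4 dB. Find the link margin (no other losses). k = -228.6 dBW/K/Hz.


C/N0 = EIRP - FSPL + G/T - k = 31.1 - 186.1 + 14.3 - (-228.6)
C/N0 = 87.9000 dB-Hz
R_b = 16.76 Mbps = 1.676e+07 bps -> 10*log10(R_b) = 72.2427 dB-Hz
Eb/N0 = C/N0 - 10*log10(R_b) = 87.9000 - 72.2427 = 15.6573 dB
Margin = Eb/N0 - Eb/N0_req = 15.6573 - 14.4 = 1.2573 dB (link closes)

1.2573 dB


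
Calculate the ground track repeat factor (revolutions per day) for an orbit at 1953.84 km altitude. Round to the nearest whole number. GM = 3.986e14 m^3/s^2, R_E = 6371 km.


r = 8.32484e+06 m
T = 2*pi*sqrt(r^3/mu) = 7559.1866 s = 125.9864 min
revs/day = 1440 / 125.9864 = 11.4298
Rounded: 11 revolutions per day

11 revolutions per day


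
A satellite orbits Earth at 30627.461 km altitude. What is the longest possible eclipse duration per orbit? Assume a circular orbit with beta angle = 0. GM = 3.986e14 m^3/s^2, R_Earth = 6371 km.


r = 36998.4610 km
T = 1180.4170 min
Eclipse fraction = arcsin(R_E/r)/pi = arcsin(6371.0000/36998.4610)/pi
= arcsin(0.1721964)/pi = 0.05508636
Eclipse duration = 0.05508636 * 1180.4170 = 65.0249 min

65.0249 minutes


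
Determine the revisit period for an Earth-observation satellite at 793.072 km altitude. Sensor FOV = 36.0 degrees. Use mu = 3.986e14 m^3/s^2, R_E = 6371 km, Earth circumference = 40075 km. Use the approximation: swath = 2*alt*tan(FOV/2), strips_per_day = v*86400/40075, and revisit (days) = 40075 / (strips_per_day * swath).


swath = 2*793.072*tan(0.3141593) = 515.3694 km
v = sqrt(mu/r) = 7459.1386 m/s = 7.4591 km/s
strips/day = v*86400/40075 = 7.4591*86400/40075 = 16.0816
coverage/day = strips * swath = 16.0816 * 515.3694 = 8287.9579 km
revisit = 40075 / 8287.9579 = 4.8353 days

4.8353 days


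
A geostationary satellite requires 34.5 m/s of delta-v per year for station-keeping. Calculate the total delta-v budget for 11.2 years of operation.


dV = rate * years = 34.5 * 11.2
dV = 386.4000 m/s

386.4000 m/s


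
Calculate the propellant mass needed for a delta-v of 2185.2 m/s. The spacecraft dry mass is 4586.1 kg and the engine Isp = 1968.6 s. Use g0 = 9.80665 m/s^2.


ve = Isp * g0 = 1968.6 * 9.80665 = 19305.371190 m/s
mass ratio = exp(dv/ve) = exp(2185.2/19305.371190) = 1.11984614
m_prop = m_dry * (mr - 1) = 4586.1 * (1.11984614 - 1)
m_prop = 549.6264 kg

549.6264 kg


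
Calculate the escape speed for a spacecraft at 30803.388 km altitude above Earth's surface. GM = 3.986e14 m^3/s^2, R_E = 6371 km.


r = 6371.0 + 30803.388 = 37174.3880 km = 3.7174388e+07 m
v_esc = sqrt(2*mu/r) = sqrt(2*3.986e14 / 3.7174388e+07)
v_esc = 4630.8608 m/s = 4.6309 km/s

4.6309 km/s


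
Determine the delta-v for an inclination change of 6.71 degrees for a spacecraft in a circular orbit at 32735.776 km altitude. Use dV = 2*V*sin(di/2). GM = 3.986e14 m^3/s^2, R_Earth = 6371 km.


r = 39106.7760 km = 3.9106776e+07 m
V = sqrt(mu/r) = 3192.5863 m/s
di = 6.71 deg = 0.1171116 rad
dV = 2*V*sin(di/2) = 2*3192.5863*sin(0.0585558)
dV = 373.6752 m/s = 0.3736752 km/s

0.3737 km/s


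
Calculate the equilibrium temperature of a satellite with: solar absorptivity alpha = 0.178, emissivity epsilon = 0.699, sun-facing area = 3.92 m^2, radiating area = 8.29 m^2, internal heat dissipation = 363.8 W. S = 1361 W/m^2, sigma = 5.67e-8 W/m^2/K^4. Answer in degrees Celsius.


Numerator = alpha*S*A_sun + Q_int = 0.178*1361*3.92 + 363.8 = 1313.4514 W
Denominator = eps*sigma*A_rad = 0.699*5.67e-8*8.29 = 3.2856006e-07 W/K^4
T^4 = 3.997599e+09 K^4
T = 251.4489 K = -21.7011 C

-21.7011 degrees Celsius


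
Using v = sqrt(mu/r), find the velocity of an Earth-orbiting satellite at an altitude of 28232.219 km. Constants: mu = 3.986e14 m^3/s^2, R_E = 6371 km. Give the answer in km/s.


r = R_E + alt = 6371.0 + 28232.219 = 34603.2190 km = 3.4603219e+07 m
v = sqrt(mu/r) = sqrt(3.986e14 / 3.4603219e+07) = 3393.9887 m/s = 3.3940 km/s

3.3940 km/s


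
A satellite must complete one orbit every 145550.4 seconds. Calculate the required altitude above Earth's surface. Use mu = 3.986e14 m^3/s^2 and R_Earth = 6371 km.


T = 145550.4 s
r = (mu*T^2/(4*pi^2))^(1/3) = (3.986e14 * 145550.4^2 / (4*pi^2))^(1/3)
r = 5.9804627e+07 m = 59804.6273 km
alt = r - R_E = 59804.6273 - 6371 = 53433.6273 km

53433.6273 km


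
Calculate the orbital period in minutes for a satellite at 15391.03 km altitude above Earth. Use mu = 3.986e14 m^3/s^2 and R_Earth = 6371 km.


r = 21762.0300 km = 2.176203e+07 m
T = 2*pi*sqrt(r^3/mu) = 2*pi*sqrt(1.0306192e+22 / 3.986e14)
T = 31949.2250 s = 532.4871 min

532.4871 minutes


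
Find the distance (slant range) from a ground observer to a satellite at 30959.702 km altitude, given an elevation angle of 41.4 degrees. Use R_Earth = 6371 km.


h = 30959.702 km, el = 41.4 deg
d = -R_E*sin(el) + sqrt((R_E*sin(el))^2 + 2*R_E*h + h^2)
d = -6371.0000*sin(0.7225663) + sqrt((6371.0000*0.6613119)^2 + 2*6371.0000*30959.702 + 30959.702^2)
d = 32810.3270 km

32810.3270 km


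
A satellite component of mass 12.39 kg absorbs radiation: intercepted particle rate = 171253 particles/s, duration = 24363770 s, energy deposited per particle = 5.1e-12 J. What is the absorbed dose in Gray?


Total energy deposited = rate * time * E_per
  = 171253 * 24363770 * 5.1e-12 = 21.2791 J
Dose = E_total / mass = 21.2791 / 12.39
Dose = 1.7174 Gy

1.7174 Gy


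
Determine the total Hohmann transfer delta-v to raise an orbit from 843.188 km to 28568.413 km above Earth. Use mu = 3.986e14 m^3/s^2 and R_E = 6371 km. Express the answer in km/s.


r1 = 7214.1880 km = 7.214188e+06 m
r2 = 34939.4130 km = 3.4939413e+07 m
dv1 = sqrt(mu/r1)*(sqrt(2*r2/(r1+r2)) - 1) = 2137.2218 m/s
dv2 = sqrt(mu/r2)*(1 - sqrt(2*r1/(r1+r2))) = 1401.5509 m/s
total dv = |dv1| + |dv2| = 2137.2218 + 1401.5509 = 3538.7726 m/s = 3.5388 km/s

3.5388 km/s


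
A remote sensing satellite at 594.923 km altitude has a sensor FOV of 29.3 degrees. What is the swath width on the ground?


FOV = 29.3 deg = 0.5113815 rad
swath = 2 * alt * tan(FOV/2) = 2 * 594.923 * tan(0.2556907)
swath = 2 * 594.923 * 0.2614126
swath = 311.0407 km

311.0407 km


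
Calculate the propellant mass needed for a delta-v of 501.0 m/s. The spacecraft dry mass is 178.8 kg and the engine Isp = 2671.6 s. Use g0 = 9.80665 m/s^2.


ve = Isp * g0 = 2671.6 * 9.80665 = 26199.446140 m/s
mass ratio = exp(dv/ve) = exp(501.0/26199.446140) = 1.01930655
m_prop = m_dry * (mr - 1) = 178.8 * (1.01930655 - 1)
m_prop = 3.4520 kg

3.4520 kg


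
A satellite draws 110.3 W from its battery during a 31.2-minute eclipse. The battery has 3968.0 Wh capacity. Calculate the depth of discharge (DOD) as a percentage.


E_used = P * t / 60 = 110.3 * 31.2 / 60 = 57.3560 Wh
DOD = E_used / E_total * 100 = 57.3560 / 3968.0 * 100
DOD = 1.4455 %

1.4455 %


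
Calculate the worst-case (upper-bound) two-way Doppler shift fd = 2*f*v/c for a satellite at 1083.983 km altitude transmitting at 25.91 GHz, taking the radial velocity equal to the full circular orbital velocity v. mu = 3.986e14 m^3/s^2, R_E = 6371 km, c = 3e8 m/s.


r = 7.454983e+06 m
v = sqrt(mu/r) = 7312.1538 m/s (worst-case radial velocity)
f = 25.91 GHz = 2.591e+10 Hz
fd = 2*f*v/c = 2*2.591e+10*7312.1538/3.0e+08
fd = 1.2630527e+06 Hz

1.2631e+06 Hz


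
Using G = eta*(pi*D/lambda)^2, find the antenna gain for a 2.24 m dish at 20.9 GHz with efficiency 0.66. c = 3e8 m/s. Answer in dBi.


lambda = c/f = 3e8 / 2.09e+10 = 0.01435407 m
G = eta*(pi*D/lambda)^2 = 0.66*(pi*2.24/0.01435407)^2
G = 158631.6277 (linear)
G = 10*log10(158631.6277) = 52.0039 dBi

52.0039 dBi


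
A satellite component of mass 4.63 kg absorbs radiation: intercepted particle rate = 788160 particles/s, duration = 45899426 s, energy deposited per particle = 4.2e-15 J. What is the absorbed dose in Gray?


Total energy deposited = rate * time * E_per
  = 788160 * 45899426 * 4.2e-15 = 0.1519396 J
Dose = E_total / mass = 0.1519396 / 4.63
Dose = 0.03281632 Gy

0.0328 Gy


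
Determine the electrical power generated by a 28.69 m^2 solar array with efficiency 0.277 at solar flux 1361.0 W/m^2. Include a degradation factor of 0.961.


P = area * eta * S * degradation
P = 28.69 * 0.277 * 1361.0 * 0.961
P = 10394.2182 W

10394.2182 W


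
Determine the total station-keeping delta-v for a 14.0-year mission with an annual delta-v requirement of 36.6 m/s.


dV = rate * years = 36.6 * 14.0
dV = 512.4000 m/s

512.4000 m/s


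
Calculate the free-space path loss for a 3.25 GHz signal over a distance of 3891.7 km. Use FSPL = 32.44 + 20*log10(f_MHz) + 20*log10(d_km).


f = 3.25 GHz = 3250.0000 MHz
d = 3891.7 km
FSPL = 32.44 + 20*log10(3250.0000) + 20*log10(3891.7)
FSPL = 32.44 + 70.2377 + 71.8028
FSPL = 174.4805 dB

174.4805 dB


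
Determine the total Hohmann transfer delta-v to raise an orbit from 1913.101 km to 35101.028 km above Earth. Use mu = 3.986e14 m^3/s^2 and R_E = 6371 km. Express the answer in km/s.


r1 = 8284.1010 km = 8.284101e+06 m
r2 = 41472.0280 km = 4.1472028e+07 m
dv1 = sqrt(mu/r1)*(sqrt(2*r2/(r1+r2)) - 1) = 2019.4361 m/s
dv2 = sqrt(mu/r2)*(1 - sqrt(2*r1/(r1+r2))) = 1311.2296 m/s
total dv = |dv1| + |dv2| = 2019.4361 + 1311.2296 = 3330.6657 m/s = 3.3307 km/s

3.3307 km/s


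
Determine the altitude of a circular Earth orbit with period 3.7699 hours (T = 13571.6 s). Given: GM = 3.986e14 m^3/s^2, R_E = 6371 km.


T = 13571.6 s
r = (mu*T^2/(4*pi^2))^(1/3) = (3.986e14 * 13571.6^2 / (4*pi^2))^(1/3)
r = 1.2297398e+07 m = 12297.3977 km
alt = r - R_E = 12297.3977 - 6371 = 5926.3977 km

5926.3977 km


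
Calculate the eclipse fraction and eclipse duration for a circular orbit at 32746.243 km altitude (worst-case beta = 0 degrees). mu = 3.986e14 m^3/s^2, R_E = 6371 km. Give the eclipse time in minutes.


r = 39117.2430 km
T = 1283.2531 min
Eclipse fraction = arcsin(R_E/r)/pi = arcsin(6371.0000/39117.2430)/pi
= arcsin(0.1628694)/pi = 0.05207491
Eclipse duration = 0.05207491 * 1283.2531 = 66.8253 min

66.8253 minutes


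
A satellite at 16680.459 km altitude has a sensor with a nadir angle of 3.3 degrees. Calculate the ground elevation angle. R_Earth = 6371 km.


r = R_E + alt = 23051.4590 km
Law of sines in the satellite / Earth-center / ground-point triangle:
  sin(nadir)/R_E = sin(90 + el)/r  =>  cos(el) = (r/R_E)*sin(nadir)
cos(el) = (23051.4590 / 6371.0000) * sin(3.3 deg) = 0.2082773
el = arccos(0.2082773) = 77.9786 deg
(Earth-central angle = 90 - nadir - el = 8.7214 deg)

77.9786 degrees


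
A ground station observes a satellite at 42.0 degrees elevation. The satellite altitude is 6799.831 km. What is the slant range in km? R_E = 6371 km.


h = 6799.831 km, el = 42.0 deg
d = -R_E*sin(el) + sqrt((R_E*sin(el))^2 + 2*R_E*h + h^2)
d = -6371.0000*sin(0.7330383) + sqrt((6371.0000*0.6691306)^2 + 2*6371.0000*6799.831 + 6799.831^2)
d = 8027.3954 km

8027.3954 km


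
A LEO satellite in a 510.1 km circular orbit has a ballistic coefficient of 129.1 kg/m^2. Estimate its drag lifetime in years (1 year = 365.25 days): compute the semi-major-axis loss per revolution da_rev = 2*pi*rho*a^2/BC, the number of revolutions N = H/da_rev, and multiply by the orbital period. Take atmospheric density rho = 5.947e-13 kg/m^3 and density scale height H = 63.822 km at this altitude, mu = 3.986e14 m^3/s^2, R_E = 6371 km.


a = R_E + alt = 6881.1000 km = 6.8811e+06 m
da_rev = 2*pi*rho*a^2/BC = 2*pi*5.947e-13*(6.8811e+06)^2/129.1 = 1.370463 m per revolution
N = H/da_rev = 63822.0000 m / 1.370463 m = 46569.6642 revolutions
P = 2*pi*sqrt(a^3/mu) = 5680.6499 s
lifetime = N*P = 46569.6642 * 5680.6499 = 2.6454596e+08 s = 3061.8745 days
years = 3061.8745 / 365.25 = 8.3830 years

8.3830 years


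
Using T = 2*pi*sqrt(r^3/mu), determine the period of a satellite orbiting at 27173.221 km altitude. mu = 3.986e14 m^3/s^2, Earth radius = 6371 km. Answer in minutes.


r = 33544.2210 km = 3.3544221e+07 m
T = 2*pi*sqrt(r^3/mu) = 2*pi*sqrt(3.7744453e+22 / 3.986e14)
T = 61141.7391 s = 1019.0290 min

1019.0290 minutes


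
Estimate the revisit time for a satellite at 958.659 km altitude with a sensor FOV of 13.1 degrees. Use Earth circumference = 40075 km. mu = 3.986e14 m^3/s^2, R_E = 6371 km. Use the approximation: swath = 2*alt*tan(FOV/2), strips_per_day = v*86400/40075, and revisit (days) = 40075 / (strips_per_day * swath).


swath = 2*958.659*tan(0.1143191) = 220.1459 km
v = sqrt(mu/r) = 7374.4012 m/s = 7.3744 km/s
strips/day = v*86400/40075 = 7.3744*86400/40075 = 15.8989
coverage/day = strips * swath = 15.8989 * 220.1459 = 3500.0761 km
revisit = 40075 / 3500.0761 = 11.4498 days

11.4498 days


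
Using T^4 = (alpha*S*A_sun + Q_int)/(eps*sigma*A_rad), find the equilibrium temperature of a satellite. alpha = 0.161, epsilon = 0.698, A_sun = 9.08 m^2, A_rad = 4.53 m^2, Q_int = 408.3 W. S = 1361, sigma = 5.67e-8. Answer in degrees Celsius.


Numerator = alpha*S*A_sun + Q_int = 0.161*1361*9.08 + 408.3 = 2397.9187 W
Denominator = eps*sigma*A_rad = 0.698*5.67e-8*4.53 = 1.79282e-07 W/K^4
T^4 = 1.3375122e+10 K^4
T = 340.0748 K = 66.9248 C

66.9248 degrees Celsius


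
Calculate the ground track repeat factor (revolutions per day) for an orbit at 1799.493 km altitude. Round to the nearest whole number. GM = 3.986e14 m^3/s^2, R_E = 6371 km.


r = 8.170493e+06 m
T = 2*pi*sqrt(r^3/mu) = 7349.9370 s = 122.4989 min
revs/day = 1440 / 122.4989 = 11.7552
Rounded: 12 revolutions per day

12 revolutions per day


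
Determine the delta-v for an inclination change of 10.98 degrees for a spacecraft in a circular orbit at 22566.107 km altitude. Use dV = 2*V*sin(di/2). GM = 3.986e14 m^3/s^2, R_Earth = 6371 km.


r = 28937.1070 km = 2.8937107e+07 m
V = sqrt(mu/r) = 3711.4284 m/s
di = 10.98 deg = 0.1916372 rad
dV = 2*V*sin(di/2) = 2*3711.4284*sin(0.09581858)
dV = 710.1597 m/s = 0.7101597 km/s

0.7102 km/s


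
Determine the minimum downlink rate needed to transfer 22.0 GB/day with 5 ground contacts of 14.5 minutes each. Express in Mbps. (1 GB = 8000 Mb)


total contact time = 5 * 14.5 * 60 = 4350.0000 s
data = 22.0 GB = 176000.0000 Mb
rate = 176000.0000 / 4350.0000 = 40.4598 Mbps

40.4598 Mbps


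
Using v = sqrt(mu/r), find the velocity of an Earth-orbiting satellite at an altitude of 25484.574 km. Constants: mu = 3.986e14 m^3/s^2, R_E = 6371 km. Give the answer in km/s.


r = R_E + alt = 6371.0 + 25484.574 = 31855.5740 km = 3.1855574e+07 m
v = sqrt(mu/r) = sqrt(3.986e14 / 3.1855574e+07) = 3537.3329 m/s = 3.5373 km/s

3.5373 km/s


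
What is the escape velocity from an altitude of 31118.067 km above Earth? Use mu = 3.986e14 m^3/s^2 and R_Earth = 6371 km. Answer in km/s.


r = 6371.0 + 31118.067 = 37489.0670 km = 3.7489067e+07 m
v_esc = sqrt(2*mu/r) = sqrt(2*3.986e14 / 3.7489067e+07)
v_esc = 4611.3844 m/s = 4.6114 km/s

4.6114 km/s


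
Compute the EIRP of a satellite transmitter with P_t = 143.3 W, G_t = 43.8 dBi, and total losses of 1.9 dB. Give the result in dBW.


Pt = 143.3 W = 21.5625 dBW
EIRP = Pt_dBW + Gt - losses = 21.5625 + 43.8 - 1.9 = 63.4625 dBW

63.4625 dBW


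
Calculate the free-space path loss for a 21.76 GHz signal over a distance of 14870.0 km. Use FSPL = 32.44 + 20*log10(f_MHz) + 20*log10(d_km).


f = 21.76 GHz = 21760.0000 MHz
d = 14870.0 km
FSPL = 32.44 + 20*log10(21760.0000) + 20*log10(14870.0)
FSPL = 32.44 + 86.7532 + 83.4462
FSPL = 202.6394 dB

202.6394 dB


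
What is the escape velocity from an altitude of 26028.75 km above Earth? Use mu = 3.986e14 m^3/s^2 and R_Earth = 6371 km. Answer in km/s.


r = 6371.0 + 26028.75 = 32399.7500 km = 3.239975e+07 m
v_esc = sqrt(2*mu/r) = sqrt(2*3.986e14 / 3.239975e+07)
v_esc = 4960.3556 m/s = 4.9604 km/s

4.9604 km/s


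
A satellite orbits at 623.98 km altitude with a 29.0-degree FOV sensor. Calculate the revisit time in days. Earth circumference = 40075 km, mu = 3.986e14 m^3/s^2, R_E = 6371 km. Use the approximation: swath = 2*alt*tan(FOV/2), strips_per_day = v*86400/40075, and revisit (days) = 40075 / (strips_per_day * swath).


swath = 2*623.98*tan(0.2530727) = 322.7444 km
v = sqrt(mu/r) = 7548.7564 m/s = 7.5488 km/s
strips/day = v*86400/40075 = 7.5488*86400/40075 = 16.2748
coverage/day = strips * swath = 16.2748 * 322.7444 = 5252.6001 km
revisit = 40075 / 5252.6001 = 7.6296 days

7.6296 days


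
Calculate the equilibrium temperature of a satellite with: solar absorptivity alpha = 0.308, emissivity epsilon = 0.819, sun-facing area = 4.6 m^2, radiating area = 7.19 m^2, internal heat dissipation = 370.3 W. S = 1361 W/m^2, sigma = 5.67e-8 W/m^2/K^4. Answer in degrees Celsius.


Numerator = alpha*S*A_sun + Q_int = 0.308*1361*4.6 + 370.3 = 2298.5648 W
Denominator = eps*sigma*A_rad = 0.819*5.67e-8*7.19 = 3.3388419e-07 W/K^4
T^4 = 6.8843176e+09 K^4
T = 288.0482 K = 14.8982 C

14.8982 degrees Celsius
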